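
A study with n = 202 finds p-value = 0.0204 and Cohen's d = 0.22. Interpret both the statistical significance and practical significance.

Statistically significant (p = 0.0204 < 0.05). Cohen's d = 0.22 indicates a small effect size. Both statistical and practical significance should be considered.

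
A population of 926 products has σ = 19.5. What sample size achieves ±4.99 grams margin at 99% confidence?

Without FPC: n₀ = (2.576×19.5/4.99)² = 101.335. With FPC: n = n₀N/(n₀+N-1) = 91.4 → n = 92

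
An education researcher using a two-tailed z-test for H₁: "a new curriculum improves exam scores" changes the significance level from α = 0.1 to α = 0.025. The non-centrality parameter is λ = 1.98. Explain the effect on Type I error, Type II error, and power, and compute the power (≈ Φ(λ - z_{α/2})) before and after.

Decreasing α from 0.1 to 0.025:
• Type I error rate decreases (α is the Type I rate by definition).
• Critical value moves from z_{α/2} = 1.645 to 2.241, so power = Φ(λ - z_{α/2}) goes from Φ(1.98 - 1.645) = 0.631 to Φ(1.98 - 2.241) = 0.397.
• Type II error rate β = 1 - power therefore increases (0.369 → 0.603).
Appropriate when false positives are costly — here, adopting a curriculum that gives no real benefit — disruption for nothing.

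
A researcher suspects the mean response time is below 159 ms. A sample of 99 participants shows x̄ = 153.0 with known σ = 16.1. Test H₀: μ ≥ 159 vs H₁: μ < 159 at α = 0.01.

z = -3.708. Critical value: -2.33. Reject H₀.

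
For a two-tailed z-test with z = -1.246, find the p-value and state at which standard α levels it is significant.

p = 2·P(Z > |-1.246|) = 2·(1 - Φ(1.246)) ≈ 0.2128. Not significant at any standard level.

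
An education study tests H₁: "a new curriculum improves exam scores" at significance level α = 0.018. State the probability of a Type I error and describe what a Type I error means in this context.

P(Type I error) = α = 0.018. A Type I error is rejecting H₀ when H₀ is actually true (false positive) — here, concluding that a new curriculum improves exam scores when in fact this is not the case. Consequence: adopting a curriculum that gives no real benefit — disruption for nothing.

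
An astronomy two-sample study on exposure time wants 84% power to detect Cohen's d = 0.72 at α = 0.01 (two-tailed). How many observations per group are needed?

z_{α/2} = 2.576, z_β = Φ⁻¹(0.84) = 0.994. For medium effect (d = 0.72): n per group = 2(z_{α/2} + z_β)²/d² = 2(2.576 + 0.994)²/0.72² = 49.2 → 50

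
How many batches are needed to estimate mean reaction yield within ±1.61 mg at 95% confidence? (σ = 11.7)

n = (z*σ/E)² = (1.96×11.7/1.61)² = 202.9 → n = 203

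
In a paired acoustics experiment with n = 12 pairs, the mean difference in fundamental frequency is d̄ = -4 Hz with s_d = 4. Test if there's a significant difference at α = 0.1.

t = d̄/(s_d/√n) = -4/(4/√12) = -3.464. df = 11, critical t = ±1.796. Reject H₀.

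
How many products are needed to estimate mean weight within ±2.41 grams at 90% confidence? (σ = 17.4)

n = (z*σ/E)² = (1.645×17.4/2.41)² = 141.1 → n = 142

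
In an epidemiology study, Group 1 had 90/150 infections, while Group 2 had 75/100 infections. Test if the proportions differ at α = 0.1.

p̂₁ = 0.6, p̂₂ = 0.75, pooled p̂ = 0.66. z = -2.453. Critical: ±1.645. Reject H₀.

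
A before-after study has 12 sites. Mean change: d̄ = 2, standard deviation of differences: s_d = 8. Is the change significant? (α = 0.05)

t = d̄/(s_d/√n) = 2/(8/√12) = 0.866. df = 11, critical t = ±2.201. Fail to reject H₀.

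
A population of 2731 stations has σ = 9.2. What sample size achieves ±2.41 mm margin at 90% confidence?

Without FPC: n₀ = (1.645×9.2/2.41)² = 39.434. With FPC: n = n₀N/(n₀+N-1) = 38.9 → n = 39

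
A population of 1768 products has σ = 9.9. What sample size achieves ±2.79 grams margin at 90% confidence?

Without FPC: n₀ = (1.645×9.9/2.79)² = 34.072. With FPC: n = n₀N/(n₀+N-1) = 33.4 → n = 34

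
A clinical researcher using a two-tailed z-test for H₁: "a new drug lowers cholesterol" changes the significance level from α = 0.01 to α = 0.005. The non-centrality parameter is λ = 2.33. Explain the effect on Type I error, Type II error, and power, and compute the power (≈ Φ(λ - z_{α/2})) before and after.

Decreasing α from 0.01 to 0.005:
• Type I error rate decreases (α is the Type I rate by definition).
• Critical value moves from z_{α/2} = 2.576 to 2.807, so power = Φ(λ - z_{α/2}) goes from Φ(2.33 - 2.576) = 0.403 to Φ(2.33 - 2.807) = 0.317.
• Type II error rate β = 1 - power therefore increases (0.597 → 0.683).
Appropriate when false positives are costly — here, approving an ineffective drug — patients take a useless medication and may skip effective alternatives.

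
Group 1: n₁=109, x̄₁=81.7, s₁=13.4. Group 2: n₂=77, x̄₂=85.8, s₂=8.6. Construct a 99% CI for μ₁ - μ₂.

Difference = -4.1. SE = √(13.4²/109 + 8.6²/77) = 1.615. CI = (-8.26, 0.06)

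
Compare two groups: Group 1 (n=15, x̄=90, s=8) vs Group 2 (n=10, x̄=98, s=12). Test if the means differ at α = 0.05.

Pooled sp = 9.76. t = -2.007, df = 23. Critical t = ±2.069. Fail to reject H₀.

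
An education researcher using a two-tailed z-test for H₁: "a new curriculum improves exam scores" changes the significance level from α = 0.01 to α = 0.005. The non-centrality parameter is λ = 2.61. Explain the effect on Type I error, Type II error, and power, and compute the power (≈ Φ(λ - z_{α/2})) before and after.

Decreasing α from 0.01 to 0.005:
• Type I error rate decreases (α is the Type I rate by definition).
• Critical value moves from z_{α/2} = 2.576 to 2.807, so power = Φ(λ - z_{α/2}) goes from Φ(2.61 - 2.576) = 0.514 to Φ(2.61 - 2.807) = 0.422.
• Type II error rate β = 1 - power therefore increases (0.486 → 0.578).
Appropriate when false positives are costly — here, adopting a curriculum that gives no real benefit — disruption for nothing.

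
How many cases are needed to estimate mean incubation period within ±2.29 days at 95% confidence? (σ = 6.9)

n = (z*σ/E)² = (1.96×6.9/2.29)² = 34.9 → n = 35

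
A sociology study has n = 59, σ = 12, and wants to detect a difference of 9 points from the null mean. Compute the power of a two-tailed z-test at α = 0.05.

SE = σ/√n = 12/√59 = 1.562. Non-centrality λ = d/SE = 9/1.562 = 5.761. Power ≈ Φ(λ - z_{α/2}) = Φ(5.761 - 1.96) = Φ(3.801) = 1.0.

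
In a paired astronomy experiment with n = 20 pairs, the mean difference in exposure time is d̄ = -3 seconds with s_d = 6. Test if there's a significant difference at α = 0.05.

t = d̄/(s_d/√n) = -3/(6/√20) = -2.236. df = 19, critical t = ±2.093. Reject H₀.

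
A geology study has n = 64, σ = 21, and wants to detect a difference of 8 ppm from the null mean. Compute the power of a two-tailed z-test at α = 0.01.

SE = σ/√n = 21/√64 = 2.625. Non-centrality λ = d/SE = 8/2.625 = 3.048. Power ≈ Φ(λ - z_{α/2}) = Φ(3.048 - 2.576) = Φ(0.472) = 0.681.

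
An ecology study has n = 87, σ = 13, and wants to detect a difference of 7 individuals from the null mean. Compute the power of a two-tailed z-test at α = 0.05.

SE = σ/√n = 13/√87 = 1.394. Non-centrality λ = d/SE = 7/1.394 = 5.022. Power ≈ Φ(λ - z_{α/2}) = Φ(5.022 - 1.96) = Φ(3.062) = 0.999.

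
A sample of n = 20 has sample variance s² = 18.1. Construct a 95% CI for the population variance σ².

df = 19. χ²_{0.025} = 32.852, χ²_{0.975} = 8.907. CI for σ² = ((n-1)s²/χ²_{α/2}, (n-1)s²/χ²_{1-α/2}) = (19·18.1/32.852, 19·18.1/8.907) = (10.47, 38.61)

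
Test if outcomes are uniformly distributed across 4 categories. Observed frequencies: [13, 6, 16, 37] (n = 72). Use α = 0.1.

Expected = 18 each. χ² = Σ(O-E)²/E = 29.667. df = 3, critical value = 6.251. Reject H₀.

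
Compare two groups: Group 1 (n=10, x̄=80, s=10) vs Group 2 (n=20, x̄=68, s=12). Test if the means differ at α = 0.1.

Pooled sp = 11.4. t = 2.719, df = 28. Critical t = ±1.701. Reject H₀.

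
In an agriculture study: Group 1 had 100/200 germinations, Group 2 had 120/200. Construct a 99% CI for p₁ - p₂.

p̂₁ = 0.5, p̂₂ = 0.6. Difference = -0.1. CI = (-0.228, 0.028)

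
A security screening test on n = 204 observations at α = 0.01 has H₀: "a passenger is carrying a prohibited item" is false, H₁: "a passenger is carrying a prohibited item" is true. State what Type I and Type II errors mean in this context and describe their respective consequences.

Type I (false positive): concluding that a passenger is carrying a prohibited item when it is not — detaining an innocent passenger — delay and inconvenience. Type II (false negative): failing to conclude that a passenger is carrying a prohibited item when it is — letting a prohibited item through — security breach. Which is costlier depends on domain priorities and is a judgement call rather than a statistical fact.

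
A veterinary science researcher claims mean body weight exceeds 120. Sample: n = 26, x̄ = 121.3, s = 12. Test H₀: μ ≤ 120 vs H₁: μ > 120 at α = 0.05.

t = (121.3 - 120)/(12/√26) = 0.552, df = 25. Critical t = 1.708. Fail to reject H₀.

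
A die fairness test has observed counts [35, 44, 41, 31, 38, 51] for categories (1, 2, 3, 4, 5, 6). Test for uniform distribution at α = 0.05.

Expected = 40 each. χ² = Σ(O-E)²/E = 6.2. df = 5, critical value = 11.07. Fail to reject H₀.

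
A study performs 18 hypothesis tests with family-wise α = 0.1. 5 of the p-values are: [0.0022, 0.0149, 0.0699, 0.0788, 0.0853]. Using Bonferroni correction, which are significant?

Bonferroni α = 0.1/18 = 0.00556. Significant p-values: [0.0022]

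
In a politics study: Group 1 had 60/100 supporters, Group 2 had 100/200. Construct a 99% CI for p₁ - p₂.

p̂₁ = 0.6, p̂₂ = 0.5. Difference = 0.1. CI = (-0.056, 0.256)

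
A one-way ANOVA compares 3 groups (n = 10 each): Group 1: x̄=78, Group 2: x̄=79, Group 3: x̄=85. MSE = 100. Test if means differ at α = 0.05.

Grand mean = 80.67. SS_between = 286.67, MS_between = 143.33. F = 1.433, F_crit ≈ 3.354. Fail to reject H₀.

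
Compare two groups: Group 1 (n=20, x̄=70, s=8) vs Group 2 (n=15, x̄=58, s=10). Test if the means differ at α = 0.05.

Pooled sp = 8.9. t = 3.946, df = 33. Critical t = ±2.035. Reject H₀.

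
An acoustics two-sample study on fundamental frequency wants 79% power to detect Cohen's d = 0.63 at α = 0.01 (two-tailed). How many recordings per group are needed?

z_{α/2} = 2.576, z_β = Φ⁻¹(0.79) = 0.806. For medium effect (d = 0.63): n per group = 2(z_{α/2} + z_β)²/d² = 2(2.576 + 0.806)²/0.63² = 57.6 → 58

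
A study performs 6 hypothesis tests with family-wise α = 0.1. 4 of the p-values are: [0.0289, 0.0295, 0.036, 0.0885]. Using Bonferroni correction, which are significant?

Bonferroni α = 0.1/6 = 0.01667. None of the given p-values are significant.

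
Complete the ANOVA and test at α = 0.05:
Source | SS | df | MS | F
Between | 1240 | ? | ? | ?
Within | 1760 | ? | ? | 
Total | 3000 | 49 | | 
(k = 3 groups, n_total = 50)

df_between = 2, df_within = 47. MS_between = 620.0, MS_within = 37.45. F = 16.557, F_crit ≈ 3.195. Reject H₀.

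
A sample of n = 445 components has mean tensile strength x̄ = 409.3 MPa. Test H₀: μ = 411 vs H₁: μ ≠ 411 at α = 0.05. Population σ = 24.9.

z = (x̄ - μ₀)/(σ/√n) = (409.3 - 411)/(24.9/√445) = -1.44. Critical value: ±1.96. Since |-1.44| ≤ 1.96, Fail to reject H₀.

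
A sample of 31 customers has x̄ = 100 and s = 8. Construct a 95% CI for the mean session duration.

CI = x̄ ± t*(s/√n) = 100 ± 2.042(8/√31) = (97.07, 102.93)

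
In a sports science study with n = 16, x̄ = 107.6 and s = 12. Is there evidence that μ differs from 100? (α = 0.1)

t = (x̄ - μ₀)/(s/√n) = (107.6 - 100)/(12/√16) = 2.533. df = 15, critical t = ±1.753. Reject H₀.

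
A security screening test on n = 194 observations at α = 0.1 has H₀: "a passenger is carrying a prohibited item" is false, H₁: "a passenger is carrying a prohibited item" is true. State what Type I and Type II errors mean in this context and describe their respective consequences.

Type I (false positive): concluding that a passenger is carrying a prohibited item when it is not — detaining an innocent passenger — delay and inconvenience. Type II (false negative): failing to conclude that a passenger is carrying a prohibited item when it is — letting a prohibited item through — security breach. Which is costlier depends on domain priorities and is a judgement call rather than a statistical fact.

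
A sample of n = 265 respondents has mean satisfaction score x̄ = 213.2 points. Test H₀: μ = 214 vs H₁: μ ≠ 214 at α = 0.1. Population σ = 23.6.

z = (x̄ - μ₀)/(σ/√n) = (213.2 - 214)/(23.6/√265) = -0.552. Critical value: ±1.645. Since |-0.552| ≤ 1.645, Fail to reject H₀.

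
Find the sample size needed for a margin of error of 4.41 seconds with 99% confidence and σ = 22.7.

n = (z*σ/E)² = (2.576×22.7/4.41)² = 175.8 → n = 176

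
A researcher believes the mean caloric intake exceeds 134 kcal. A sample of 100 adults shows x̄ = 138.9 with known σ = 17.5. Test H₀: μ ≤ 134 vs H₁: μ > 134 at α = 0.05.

z = 2.8. Critical value: 1.645. Reject H₀.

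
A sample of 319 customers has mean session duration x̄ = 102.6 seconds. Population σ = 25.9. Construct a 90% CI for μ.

CI = x̄ ± z*(σ/√n) = 102.6 ± 1.645(25.9/√319) = 102.6 ± 2.39 = (100.21, 104.99)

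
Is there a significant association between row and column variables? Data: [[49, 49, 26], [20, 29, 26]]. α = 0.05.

χ² = 5.59. df = 2, critical = 5.991. Fail to reject H₀. No evidence of dependence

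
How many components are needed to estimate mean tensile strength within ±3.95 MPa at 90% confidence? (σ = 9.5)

n = (z*σ/E)² = (1.645×9.5/3.95)² = 15.7 → n = 16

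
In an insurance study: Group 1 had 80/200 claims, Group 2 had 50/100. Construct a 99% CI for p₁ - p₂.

p̂₁ = 0.4, p̂₂ = 0.5. Difference = -0.1. CI = (-0.257, 0.057)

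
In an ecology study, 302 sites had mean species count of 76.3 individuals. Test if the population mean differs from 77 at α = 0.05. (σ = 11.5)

z = (x̄ - μ₀)/(σ/√n) = (76.3 - 77)/(11.5/√302) = -1.058. Critical value: ±1.96. Since |-1.058| ≤ 1.96, Fail to reject H₀.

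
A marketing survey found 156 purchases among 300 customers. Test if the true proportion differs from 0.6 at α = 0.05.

p̂ = 0.52, p₀ = 0.6. z = (p̂ - p₀)/√(p₀(1-p₀)/n) = -2.828. Critical: ±1.96. Reject H₀.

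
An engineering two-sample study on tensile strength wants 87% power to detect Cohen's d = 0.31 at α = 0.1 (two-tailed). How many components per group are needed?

z_{α/2} = 1.645, z_β = Φ⁻¹(0.87) = 1.126. For small effect (d = 0.31): n per group = 2(z_{α/2} + z_β)²/d² = 2(1.645 + 1.126)²/0.31² = 159.8 → 160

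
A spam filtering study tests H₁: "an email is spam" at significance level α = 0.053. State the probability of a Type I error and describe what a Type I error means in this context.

P(Type I error) = α = 0.053. A Type I error is rejecting H₀ when H₀ is actually true (false positive) — here, concluding that an email is spam when in fact this is not the case. Consequence: a legitimate email is sent to the spam folder and the user misses it.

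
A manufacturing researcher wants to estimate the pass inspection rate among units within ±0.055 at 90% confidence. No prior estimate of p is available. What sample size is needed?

Conservative approach: use p = 0.5 (maximizes p(1-p) = 0.25). n = z²(0.25)/E² = 1.645²×0.25/0.055² = 223.6 → n = 224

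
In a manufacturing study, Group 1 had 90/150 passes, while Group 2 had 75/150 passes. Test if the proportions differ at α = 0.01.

p̂₁ = 0.6, p̂₂ = 0.5, pooled p̂ = 0.55. z = 1.741. Critical: ±2.576. Fail to reject H₀.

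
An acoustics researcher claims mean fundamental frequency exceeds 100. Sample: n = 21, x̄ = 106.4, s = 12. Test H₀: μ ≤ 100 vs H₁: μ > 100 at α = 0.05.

t = (106.4 - 100)/(12/√21) = 2.444, df = 20. Critical t = 1.725. Reject H₀.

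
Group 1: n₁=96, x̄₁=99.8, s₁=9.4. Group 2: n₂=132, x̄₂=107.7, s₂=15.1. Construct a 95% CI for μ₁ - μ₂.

Difference = -7.9. SE = √(9.4²/96 + 15.1²/132) = 1.627. CI = (-11.09, -4.71)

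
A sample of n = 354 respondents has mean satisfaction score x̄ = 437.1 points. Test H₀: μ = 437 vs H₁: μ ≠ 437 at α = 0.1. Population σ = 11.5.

z = (x̄ - μ₀)/(σ/√n) = (437.1 - 437)/(11.5/√354) = 0.164. Critical value: ±1.645. Since |0.164| ≤ 1.645, Fail to reject H₀.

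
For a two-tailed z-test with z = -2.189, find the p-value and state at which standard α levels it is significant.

p = 2·P(Z > |-2.189|) = 2·(1 - Φ(2.189)) ≈ 0.0286. Significant at α = 0.1; Significant at α = 0.05.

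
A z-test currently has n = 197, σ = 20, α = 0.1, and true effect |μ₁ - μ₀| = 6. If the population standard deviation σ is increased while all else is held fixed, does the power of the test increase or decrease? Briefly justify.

Power decreases: a larger σ inflates the standard error σ/√n, pulling the sampling distribution under H₁ back toward the critical value.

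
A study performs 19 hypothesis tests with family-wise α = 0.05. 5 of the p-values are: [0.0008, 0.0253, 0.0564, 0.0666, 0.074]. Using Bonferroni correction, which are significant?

Bonferroni α = 0.05/19 = 0.00263. Significant p-values: [0.0008]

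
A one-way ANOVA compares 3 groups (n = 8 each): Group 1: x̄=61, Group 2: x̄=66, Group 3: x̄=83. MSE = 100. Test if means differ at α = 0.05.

Grand mean = 70.0. SS_between = 2128.0, MS_between = 1064.0. F = 10.64, F_crit ≈ 3.467. Reject H₀.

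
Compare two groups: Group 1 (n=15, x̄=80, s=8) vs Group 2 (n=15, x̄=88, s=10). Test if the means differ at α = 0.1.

Pooled sp = 9.06. t = -2.419, df = 28. Critical t = ±1.701. Reject H₀.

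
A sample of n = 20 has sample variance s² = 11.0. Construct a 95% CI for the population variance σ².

df = 19. χ²_{0.025} = 32.852, χ²_{0.975} = 8.907. CI for σ² = ((n-1)s²/χ²_{α/2}, (n-1)s²/χ²_{1-α/2}) = (19·11.0/32.852, 19·11.0/8.907) = (6.36, 23.46)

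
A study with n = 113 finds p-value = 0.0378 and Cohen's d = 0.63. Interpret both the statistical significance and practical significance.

Statistically significant (p = 0.0378 < 0.05). Cohen's d = 0.63 indicates a medium effect size. Both statistical and practical significance should be considered.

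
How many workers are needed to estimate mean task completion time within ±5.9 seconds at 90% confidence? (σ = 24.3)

n = (z*σ/E)² = (1.645×24.3/5.9)² = 45.9 → n = 46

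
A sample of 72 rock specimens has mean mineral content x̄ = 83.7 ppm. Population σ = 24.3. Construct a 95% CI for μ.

CI = x̄ ± z*(σ/√n) = 83.7 ± 1.96(24.3/√72) = 83.7 ± 5.61 = (78.09, 89.31)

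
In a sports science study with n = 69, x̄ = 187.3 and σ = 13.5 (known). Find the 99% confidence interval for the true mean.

CI = x̄ ± z*(σ/√n) = 187.3 ± 2.576(13.5/√69) = 187.3 ± 4.19 = (183.11, 191.49)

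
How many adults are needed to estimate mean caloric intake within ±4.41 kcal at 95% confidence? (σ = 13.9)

n = (z*σ/E)² = (1.96×13.9/4.41)² = 38.2 → n = 39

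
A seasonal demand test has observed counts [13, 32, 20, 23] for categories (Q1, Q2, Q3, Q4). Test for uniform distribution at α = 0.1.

Expected = 22 each. χ² = Σ(O-E)²/E = 8.455. df = 3, critical value = 6.251. Reject H₀.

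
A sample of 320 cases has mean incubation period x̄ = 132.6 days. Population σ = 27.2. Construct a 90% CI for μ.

CI = x̄ ± z*(σ/√n) = 132.6 ± 1.645(27.2/√320) = 132.6 ± 2.5 = (130.1, 135.1)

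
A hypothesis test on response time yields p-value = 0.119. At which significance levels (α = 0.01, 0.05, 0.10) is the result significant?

p = 0.119. Not significant at any of the given levels.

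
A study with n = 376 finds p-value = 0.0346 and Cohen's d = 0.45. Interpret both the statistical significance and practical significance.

Statistically significant (p = 0.0346 < 0.05). Cohen's d = 0.45 indicates a small effect size. Both statistical and practical significance should be considered.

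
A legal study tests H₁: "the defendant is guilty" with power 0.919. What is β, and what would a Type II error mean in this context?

β = 1 - power = 1 - 0.919 = 0.081. A Type II error is failing to reject H₀ when H₀ is false (false negative) — here, failing to conclude that the defendant is guilty when in fact it is true. Consequence: acquitting a guilty person.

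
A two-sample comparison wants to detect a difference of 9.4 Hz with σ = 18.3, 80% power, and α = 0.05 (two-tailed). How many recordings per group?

n per group = 2(z_α/2 + z_β)²σ²/d² = 2×(1.96 + 0.84)²×18.3²/9.4² = 59.4 → n = 60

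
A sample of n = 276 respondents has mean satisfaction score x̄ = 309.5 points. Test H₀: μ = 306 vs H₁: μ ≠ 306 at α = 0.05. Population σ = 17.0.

z = (x̄ - μ₀)/(σ/√n) = (309.5 - 306)/(17.0/√276) = 3.42. Critical value: ±1.96. Since |3.42| > 1.96, Reject H₀.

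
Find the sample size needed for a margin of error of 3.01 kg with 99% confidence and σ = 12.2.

n = (z*σ/E)² = (2.576×12.2/3.01)² = 109.01 → n = 110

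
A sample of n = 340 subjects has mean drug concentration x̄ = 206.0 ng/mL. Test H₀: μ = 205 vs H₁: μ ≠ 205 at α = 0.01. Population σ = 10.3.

z = (x̄ - μ₀)/(σ/√n) = (206.0 - 205)/(10.3/√340) = 1.79. Critical value: ±2.576. Since |1.79| ≤ 2.576, Fail to reject H₀.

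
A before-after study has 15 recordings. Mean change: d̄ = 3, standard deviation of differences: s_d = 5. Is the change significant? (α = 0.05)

t = d̄/(s_d/√n) = 3/(5/√15) = 2.324. df = 14, critical t = ±2.145. Reject H₀.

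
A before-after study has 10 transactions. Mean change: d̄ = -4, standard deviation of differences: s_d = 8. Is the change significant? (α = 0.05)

t = d̄/(s_d/√n) = -4/(8/√10) = -1.581. df = 9, critical t = ±2.262. Fail to reject H₀.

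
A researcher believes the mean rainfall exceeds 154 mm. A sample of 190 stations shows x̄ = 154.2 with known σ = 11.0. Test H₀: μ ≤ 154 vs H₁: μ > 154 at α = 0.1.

z = 0.251. Critical value: 1.28. Fail to reject H₀.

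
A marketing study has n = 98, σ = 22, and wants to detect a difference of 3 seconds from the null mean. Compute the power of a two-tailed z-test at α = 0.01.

SE = σ/√n = 22/√98 = 2.222. Non-centrality λ = d/SE = 3/2.222 = 1.35. Power ≈ Φ(λ - z_{α/2}) = Φ(1.35 - 2.576) = Φ(-1.226) = 0.11.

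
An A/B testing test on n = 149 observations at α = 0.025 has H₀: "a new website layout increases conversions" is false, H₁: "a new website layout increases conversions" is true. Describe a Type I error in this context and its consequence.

Type I error: rejecting H₀ when it is true — concluding that a new website layout increases conversions when in fact it is not. Consequence: rolling out a layout that doesn't actually help — wasted engineering effort.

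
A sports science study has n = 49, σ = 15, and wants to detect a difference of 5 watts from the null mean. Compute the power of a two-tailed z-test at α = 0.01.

SE = σ/√n = 15/√49 = 2.143. Non-centrality λ = d/SE = 5/2.143 = 2.333. Power ≈ Φ(λ - z_{α/2}) = Φ(2.333 - 2.576) = Φ(-0.243) = 0.404.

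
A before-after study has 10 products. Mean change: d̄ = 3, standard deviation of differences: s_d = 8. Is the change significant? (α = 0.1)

t = d̄/(s_d/√n) = 3/(8/√10) = 1.186. df = 9, critical t = ±1.833. Fail to reject H₀.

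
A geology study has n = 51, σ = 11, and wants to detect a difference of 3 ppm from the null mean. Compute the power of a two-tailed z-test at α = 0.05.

SE = σ/√n = 11/√51 = 1.54. Non-centrality λ = d/SE = 3/1.54 = 1.948. Power ≈ Φ(λ - z_{α/2}) = Φ(1.948 - 1.96) = Φ(-0.012) = 0.495.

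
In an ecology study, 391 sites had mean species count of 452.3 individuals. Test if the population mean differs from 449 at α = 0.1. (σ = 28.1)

z = (x̄ - μ₀)/(σ/√n) = (452.3 - 449)/(28.1/√391) = 2.322. Critical value: ±1.645. Since |2.322| > 1.645, Reject H₀.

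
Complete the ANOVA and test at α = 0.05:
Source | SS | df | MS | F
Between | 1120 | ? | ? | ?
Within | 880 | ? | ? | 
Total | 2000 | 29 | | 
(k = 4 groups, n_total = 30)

df_between = 3, df_within = 26. MS_between = 373.33, MS_within = 33.85. F = 11.03, F_crit ≈ 2.975. Reject H₀.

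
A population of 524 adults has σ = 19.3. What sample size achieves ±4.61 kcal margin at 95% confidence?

Without FPC: n₀ = (1.96×19.3/4.61)² = 67.333. With FPC: n = n₀N/(n₀+N-1) = 59.8 → n = 60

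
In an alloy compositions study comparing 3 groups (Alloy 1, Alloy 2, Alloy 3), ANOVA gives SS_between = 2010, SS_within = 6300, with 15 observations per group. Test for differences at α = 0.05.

df_between = 2, df_within = 42. F = MS_between/MS_within = 1005.0/150.0 = 6.7. F_crit ≈ 3.22. Reject H₀. At least one mean differs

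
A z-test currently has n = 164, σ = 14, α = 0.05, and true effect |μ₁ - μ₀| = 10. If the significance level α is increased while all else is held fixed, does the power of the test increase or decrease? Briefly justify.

Power increases: a larger α lowers the critical value, so more of the H₁ sampling distribution falls in the rejection region.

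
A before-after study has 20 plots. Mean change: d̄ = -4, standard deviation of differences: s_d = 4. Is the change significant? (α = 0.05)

t = d̄/(s_d/√n) = -4/(4/√20) = -4.472. df = 19, critical t = ±2.093. Reject H₀.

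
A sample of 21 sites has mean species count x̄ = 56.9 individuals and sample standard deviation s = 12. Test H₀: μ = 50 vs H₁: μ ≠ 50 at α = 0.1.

t = (x̄ - μ₀)/(s/√n) = (56.9 - 50)/(12/√21) = 2.635. df = 20, critical t = ±1.725. Reject H₀.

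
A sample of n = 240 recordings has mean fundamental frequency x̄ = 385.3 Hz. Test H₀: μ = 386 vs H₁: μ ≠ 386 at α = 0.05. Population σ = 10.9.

z = (x̄ - μ₀)/(σ/√n) = (385.3 - 386)/(10.9/√240) = -0.995. Critical value: ±1.96. Since |-0.995| ≤ 1.96, Fail to reject H₀.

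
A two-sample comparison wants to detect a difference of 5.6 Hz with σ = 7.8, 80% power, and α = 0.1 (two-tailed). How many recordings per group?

n per group = 2(z_α/2 + z_β)²σ²/d² = 2×(1.645 + 0.84)²×7.8²/5.6² = 24.0 → n = 24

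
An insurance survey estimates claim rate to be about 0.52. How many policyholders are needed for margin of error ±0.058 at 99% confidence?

n = z²p(1-p)/E² = 2.576²×0.52×0.48/0.058² = 492.4 → n = 493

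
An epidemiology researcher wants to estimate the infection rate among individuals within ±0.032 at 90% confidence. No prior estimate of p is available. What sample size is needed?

Conservative approach: use p = 0.5 (maximizes p(1-p) = 0.25). n = z²(0.25)/E² = 1.645²×0.25/0.032² = 660.7 → n = 661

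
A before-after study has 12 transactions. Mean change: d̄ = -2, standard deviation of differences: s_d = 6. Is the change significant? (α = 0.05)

t = d̄/(s_d/√n) = -2/(6/√12) = -1.155. df = 11, critical t = ±2.201. Fail to reject H₀.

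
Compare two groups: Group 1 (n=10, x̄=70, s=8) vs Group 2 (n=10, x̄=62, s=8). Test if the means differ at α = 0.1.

Pooled sp = 8.0. t = 2.236, df = 18. Critical t = ±1.734. Reject H₀.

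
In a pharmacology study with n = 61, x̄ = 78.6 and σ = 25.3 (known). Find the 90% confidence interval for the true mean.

CI = x̄ ± z*(σ/√n) = 78.6 ± 1.645(25.3/√61) = 78.6 ± 5.33 = (73.27, 83.93)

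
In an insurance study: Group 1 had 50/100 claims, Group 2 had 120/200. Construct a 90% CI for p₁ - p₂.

p̂₁ = 0.5, p̂₂ = 0.6. Difference = -0.1. CI = (-0.2, 0.0)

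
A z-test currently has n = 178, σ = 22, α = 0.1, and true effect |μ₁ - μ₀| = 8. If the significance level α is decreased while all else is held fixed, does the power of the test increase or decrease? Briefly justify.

Power decreases: a smaller α raises the critical value, so less of the H₁ sampling distribution falls in the rejection region.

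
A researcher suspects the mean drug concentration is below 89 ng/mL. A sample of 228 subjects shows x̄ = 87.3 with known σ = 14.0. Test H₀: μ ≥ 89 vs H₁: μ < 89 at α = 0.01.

z = -1.834. Critical value: -2.33. Fail to reject H₀.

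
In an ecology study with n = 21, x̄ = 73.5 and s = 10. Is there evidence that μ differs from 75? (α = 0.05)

t = (x̄ - μ₀)/(s/√n) = (73.5 - 75)/(10/√21) = -0.687. df = 20, critical t = ±2.086. Fail to reject H₀.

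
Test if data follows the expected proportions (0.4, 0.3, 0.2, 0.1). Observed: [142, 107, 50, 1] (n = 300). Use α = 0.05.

Expected: [120.0, 90.0, 60.0, 30.0]. χ² = 36.944. df = 3, critical = 7.815. Reject H₀.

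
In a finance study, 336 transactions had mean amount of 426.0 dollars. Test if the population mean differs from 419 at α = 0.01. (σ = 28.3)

z = (x̄ - μ₀)/(σ/√n) = (426.0 - 419)/(28.3/√336) = 4.534. Critical value: ±2.576. Since |4.534| > 2.576, Reject H₀.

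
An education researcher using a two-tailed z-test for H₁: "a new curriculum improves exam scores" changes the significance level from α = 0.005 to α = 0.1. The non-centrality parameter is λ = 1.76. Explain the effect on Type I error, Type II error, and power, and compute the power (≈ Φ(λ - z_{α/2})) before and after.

Increasing α from 0.005 to 0.1:
• Type I error rate increases (α is the Type I rate by definition).
• Critical value moves from z_{α/2} = 2.807 to 1.645, so power = Φ(λ - z_{α/2}) goes from Φ(1.76 - 2.807) = 0.148 to Φ(1.76 - 1.645) = 0.546.
• Type II error rate β = 1 - power therefore decreases (0.852 → 0.454).
Appropriate when false negatives are costly — here, keeping the old curriculum when the new one would have helped students.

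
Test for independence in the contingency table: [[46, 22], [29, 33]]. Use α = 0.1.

χ² = 5.789. df = 1, critical = 2.706. Reject H₀. Variables are dependent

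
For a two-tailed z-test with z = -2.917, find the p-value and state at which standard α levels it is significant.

p = 2·P(Z > |-2.917|) = 2·(1 - Φ(2.917)) ≈ 0.0035. Significant at α = 0.1; Significant at α = 0.05; Significant at α = 0.01.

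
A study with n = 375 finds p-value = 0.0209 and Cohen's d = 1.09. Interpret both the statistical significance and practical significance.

Statistically significant (p = 0.0209 < 0.05). Cohen's d = 1.09 indicates a large effect size. Both statistical and practical significance should be considered.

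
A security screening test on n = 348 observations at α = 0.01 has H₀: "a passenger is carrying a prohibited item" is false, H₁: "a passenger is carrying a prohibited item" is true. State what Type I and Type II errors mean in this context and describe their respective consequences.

Type I (false positive): concluding that a passenger is carrying a prohibited item when it is not — detaining an innocent passenger — delay and inconvenience. Type II (false negative): failing to conclude that a passenger is carrying a prohibited item when it is — letting a prohibited item through — security breach. Which is costlier depends on domain priorities and is a judgement call rather than a statistical fact.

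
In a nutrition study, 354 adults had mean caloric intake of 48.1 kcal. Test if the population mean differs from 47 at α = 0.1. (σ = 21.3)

z = (x̄ - μ₀)/(σ/√n) = (48.1 - 47)/(21.3/√354) = 0.972. Critical value: ±1.645. Since |0.972| ≤ 1.645, Fail to reject H₀.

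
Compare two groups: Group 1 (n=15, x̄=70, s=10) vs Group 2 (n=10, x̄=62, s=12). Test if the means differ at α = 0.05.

Pooled sp = 10.83. t = 1.81, df = 23. Critical t = ±2.069. Fail to reject H₀.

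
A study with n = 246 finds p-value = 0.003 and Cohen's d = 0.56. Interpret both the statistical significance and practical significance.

Statistically significant (p = 0.003 < 0.05). Cohen's d = 0.56 indicates a medium effect size. Both statistical and practical significance should be considered.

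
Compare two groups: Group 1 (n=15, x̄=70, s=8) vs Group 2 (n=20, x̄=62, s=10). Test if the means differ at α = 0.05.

Pooled sp = 9.2. t = 2.545, df = 33. Critical t = ±2.035. Reject H₀.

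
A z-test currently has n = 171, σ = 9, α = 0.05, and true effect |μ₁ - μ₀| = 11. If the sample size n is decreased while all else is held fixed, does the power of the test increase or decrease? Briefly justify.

Power decreases: a smaller n inflates the standard error σ/√n, pulling the sampling distribution under H₁ back toward the critical value.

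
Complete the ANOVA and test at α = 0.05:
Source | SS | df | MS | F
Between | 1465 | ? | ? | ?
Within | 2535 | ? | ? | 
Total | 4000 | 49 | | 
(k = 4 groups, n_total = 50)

df_between = 3, df_within = 46. MS_between = 488.33, MS_within = 55.11. F = 8.861, F_crit ≈ 2.807. Reject H₀.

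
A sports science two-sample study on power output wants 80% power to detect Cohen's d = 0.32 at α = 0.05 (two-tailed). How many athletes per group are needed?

z_{α/2} = 1.96, z_β = Φ⁻¹(0.8) = 0.842. For small effect (d = 0.32): n per group = 2(z_{α/2} + z_β)²/d² = 2(1.96 + 0.842)²/0.32² = 153.3 → 154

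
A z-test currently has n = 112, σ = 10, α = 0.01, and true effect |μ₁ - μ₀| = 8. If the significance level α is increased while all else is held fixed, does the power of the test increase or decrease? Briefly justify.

Power increases: a larger α lowers the critical value, so more of the H₁ sampling distribution falls in the rejection region.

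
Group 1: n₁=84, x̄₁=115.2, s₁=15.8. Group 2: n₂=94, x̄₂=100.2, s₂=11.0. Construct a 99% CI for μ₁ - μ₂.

Difference = 15.0. SE = √(15.8²/84 + 11.0²/94) = 2.064. CI = (9.68, 20.32)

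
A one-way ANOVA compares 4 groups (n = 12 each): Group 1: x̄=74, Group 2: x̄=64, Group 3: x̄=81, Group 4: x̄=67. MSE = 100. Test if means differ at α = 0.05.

Grand mean = 71.5. SS_between = 2076.0, MS_between = 692.0. F = 6.92, F_crit ≈ 2.816. Reject H₀.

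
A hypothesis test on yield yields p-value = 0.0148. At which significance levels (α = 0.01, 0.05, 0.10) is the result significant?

p = 0.0148. Significant at: α = 0.05, 0.1.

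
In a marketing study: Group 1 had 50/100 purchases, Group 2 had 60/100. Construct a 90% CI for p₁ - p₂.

p̂₁ = 0.5, p̂₂ = 0.6. Difference = -0.1. CI = (-0.215, 0.015)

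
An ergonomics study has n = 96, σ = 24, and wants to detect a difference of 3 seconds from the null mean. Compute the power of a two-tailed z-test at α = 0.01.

SE = σ/√n = 24/√96 = 2.449. Non-centrality λ = d/SE = 3/2.449 = 1.225. Power ≈ Φ(λ - z_{α/2}) = Φ(1.225 - 2.576) = Φ(-1.351) = 0.088.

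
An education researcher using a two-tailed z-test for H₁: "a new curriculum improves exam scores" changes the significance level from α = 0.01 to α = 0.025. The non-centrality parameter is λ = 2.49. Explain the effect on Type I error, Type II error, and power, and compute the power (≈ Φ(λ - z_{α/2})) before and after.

Increasing α from 0.01 to 0.025:
• Type I error rate increases (α is the Type I rate by definition).
• Critical value moves from z_{α/2} = 2.576 to 2.241, so power = Φ(λ - z_{α/2}) goes from Φ(2.49 - 2.576) = 0.466 to Φ(2.49 - 2.241) = 0.598.
• Type II error rate β = 1 - power therefore decreases (0.534 → 0.402).
Appropriate when false negatives are costly — here, keeping the old curriculum when the new one would have helped students.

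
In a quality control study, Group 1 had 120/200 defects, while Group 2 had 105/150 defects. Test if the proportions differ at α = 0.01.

p̂₁ = 0.6, p̂₂ = 0.7, pooled p̂ = 0.643. z = -1.932. Critical: ±2.576. Fail to reject H₀.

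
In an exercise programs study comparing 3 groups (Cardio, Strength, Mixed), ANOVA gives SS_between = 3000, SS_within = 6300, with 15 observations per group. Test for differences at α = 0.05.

df_between = 2, df_within = 42. F = MS_between/MS_within = 1500.0/150.0 = 10.0. F_crit ≈ 3.22. Reject H₀. At least one mean differs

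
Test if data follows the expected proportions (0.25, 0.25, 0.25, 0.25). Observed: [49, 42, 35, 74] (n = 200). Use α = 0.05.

Expected: [50.0, 50.0, 50.0, 50.0]. χ² = 17.32. df = 3, critical = 7.815. Reject H₀.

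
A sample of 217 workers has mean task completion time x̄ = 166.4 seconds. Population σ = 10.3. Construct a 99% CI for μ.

CI = x̄ ± z*(σ/√n) = 166.4 ± 2.576(10.3/√217) = 166.4 ± 1.8 = (164.6, 168.2)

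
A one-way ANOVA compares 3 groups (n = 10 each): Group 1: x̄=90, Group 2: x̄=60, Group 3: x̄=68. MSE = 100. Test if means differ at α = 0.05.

Grand mean = 72.67. SS_between = 4826.67, MS_between = 2413.33. F = 24.133, F_crit ≈ 3.354. Reject H₀.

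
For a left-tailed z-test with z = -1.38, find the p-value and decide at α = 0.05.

p = P(Z < -1.38) = Φ(-1.38) ≈ 0.0838. Since p ≥ 0.05, fail to reject H₀ (not significant) at α = 0.05.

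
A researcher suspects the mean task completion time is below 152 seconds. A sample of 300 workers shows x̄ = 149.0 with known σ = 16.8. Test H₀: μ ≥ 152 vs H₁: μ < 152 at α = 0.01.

z = -3.093. Critical value: -2.33. Reject H₀.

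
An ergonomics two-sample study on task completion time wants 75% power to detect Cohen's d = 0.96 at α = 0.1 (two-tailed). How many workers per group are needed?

z_{α/2} = 1.645, z_β = Φ⁻¹(0.75) = 0.674. For large effect (d = 0.96): n per group = 2(z_{α/2} + z_β)²/d² = 2(1.645 + 0.674)²/0.96² = 11.7 → 12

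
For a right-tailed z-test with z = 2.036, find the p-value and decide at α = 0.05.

p = P(Z > 2.036) = 1 - Φ(2.036) ≈ 0.0209. Since p < 0.05, reject H₀ (significant) at α = 0.05.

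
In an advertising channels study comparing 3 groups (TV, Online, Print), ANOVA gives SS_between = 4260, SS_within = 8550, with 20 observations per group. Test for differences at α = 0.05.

df_between = 2, df_within = 57. F = MS_between/MS_within = 2130.0/150.0 = 14.2. F_crit ≈ 3.159. Reject H₀. At least one mean differs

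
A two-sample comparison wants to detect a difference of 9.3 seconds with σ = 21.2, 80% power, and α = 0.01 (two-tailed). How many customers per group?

n per group = 2(z_α/2 + z_β)²σ²/d² = 2×(2.576 + 0.84)²×21.2²/9.3² = 121.3 → n = 122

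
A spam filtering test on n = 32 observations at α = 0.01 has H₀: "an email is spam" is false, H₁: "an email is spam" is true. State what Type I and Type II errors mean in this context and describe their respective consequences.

Type I (false positive): concluding that an email is spam when it is not — a legitimate email is sent to the spam folder and the user misses it. Type II (false negative): failing to conclude that an email is spam when it is — a spam email lands in the inbox. Which is costlier depends on domain priorities and is a judgement call rather than a statistical fact.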